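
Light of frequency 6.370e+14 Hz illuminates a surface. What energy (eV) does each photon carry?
2.6344 eV

Using E = hf:

E = hf = (6.626×10⁻³⁴ J·s)(6.370e+14 Hz)
E = 2.6344 eV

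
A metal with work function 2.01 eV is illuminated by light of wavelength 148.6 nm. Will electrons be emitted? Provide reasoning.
Yes

For photoemission, the photon energy must exceed the work function.

Photon energy: E = hc/λ = 8.3435 eV
Work function: φ = 2.01 eV

Since E_photon (8.3435 eV) > φ (2.01 eV), photoemission WILL occur.
The threshold wavelength is λ₀ = hc/φ = 616.8 nm.
Since 148.6 nm < 616.8 nm, the light has sufficient energy.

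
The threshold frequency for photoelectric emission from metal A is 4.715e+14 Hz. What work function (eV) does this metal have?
1.95 eV

At the threshold frequency, photon energy equals work function:
φ = hf₀

Calculating:
φ = (6.626×10⁻³⁴ J·s)(4.715e+14 Hz)
φ = 1.95 eV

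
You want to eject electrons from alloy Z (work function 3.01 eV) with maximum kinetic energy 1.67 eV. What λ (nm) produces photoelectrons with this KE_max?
264.92 nm

From Einstein's equation: KE_max = hc/λ - φ

Rearranging for λ:
hc/λ = KE_max + φ
λ = hc/(KE_max + φ)

Required photon energy:
E_photon = KE_max + φ = 1.67 + 3.01 = 4.68 eV

Required wavelength:
λ = hc/E_photon = (6.626×10⁻³⁴)(3×10⁸) / (4.68 × 1.602×10⁻¹⁹)
λ = 264.92 nm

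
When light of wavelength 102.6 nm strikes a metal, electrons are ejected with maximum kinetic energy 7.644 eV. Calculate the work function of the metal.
4.44 eV

From Einstein's photoelectric equation: KE_max = hf - φ = hc/λ - φ

Rearranging for φ:
φ = hc/λ - KE_max

Calculate photon energy:
E_photon = hc/λ = 12.0842 eV

Therefore:
φ = 12.0842 - 7.644 = 4.44 eV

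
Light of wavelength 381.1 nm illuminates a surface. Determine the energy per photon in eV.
3.2533 eV

Using E = hf = hc/λ:

E = hc/λ = (6.626×10⁻³⁴ J·s)(3×10⁸ m/s) / (381.1×10⁻⁹ m)
E = 3.2533 eV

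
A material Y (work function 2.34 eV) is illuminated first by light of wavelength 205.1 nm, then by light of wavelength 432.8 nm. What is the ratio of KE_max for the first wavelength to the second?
7.0613

Using Einstein's equation: KE_max = hc/λ - φ

For λ₁ = 205.1 nm:
E₁ = hc/λ₁ = 6.0451 eV
KE₁ = E₁ - φ = 6.0451 - 2.34 = 3.7051 eV

For λ₂ = 432.8 nm:
E₂ = hc/λ₂ = 2.8647 eV
KE₂ = E₂ - φ = 2.8647 - 2.34 = 0.5247 eV

Ratio: KE₁/KE₂ = 3.7051/0.5247 = 7.0613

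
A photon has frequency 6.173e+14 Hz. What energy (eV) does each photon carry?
2.5529 eV

Using E = hf:

E = hf = (6.626×10⁻³⁴ J·s)(6.173e+14 Hz)
E = 2.5529 eV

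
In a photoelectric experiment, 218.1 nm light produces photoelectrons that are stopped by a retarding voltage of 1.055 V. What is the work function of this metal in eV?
4.63 eV

The stopping potential gives the maximum kinetic energy: KE_max = eV_s = 1.055 eV

From Einstein's photoelectric equation: KE_max = hc/λ - φ
Rearranging: φ = hc/λ - KE_max

Calculate photon energy:
E_photon = hc/λ = (6.626×10⁻³⁴ J·s)(3×10⁸ m/s) / (218.1×10⁻⁹ m) = 5.6847 eV

Therefore:
φ = 5.6847 - 1.055 = 4.63 eV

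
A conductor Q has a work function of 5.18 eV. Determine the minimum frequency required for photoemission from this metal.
1.2525e+15 Hz

The threshold frequency is when the photon energy equals the work function:
hf₀ = φ

Solving for f₀:
f₀ = φ/h = (5.18 eV × 1.602×10⁻¹⁹ J/eV) / (6.626×10⁻³⁴ J·s)
f₀ = 1.2525e+15 Hz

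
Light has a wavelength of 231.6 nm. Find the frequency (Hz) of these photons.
1.2944e+15 Hz

Using the wave equation: c = fλ

Solving for frequency:
f = c/λ = (3×10⁸ m/s) / (231.6×10⁻⁹ m)
f = 1.2944e+15 Hz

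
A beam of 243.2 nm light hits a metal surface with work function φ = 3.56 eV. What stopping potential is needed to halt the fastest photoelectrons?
1.5380 V

The stopping potential V_s satisfies: eV_s = KE_max

First, find KE_max using Einstein's equation:
E_photon = hc/λ = 5.0980 eV
KE_max = E_photon - φ = 5.0980 - 3.56 = 1.5380 eV

Since eV_s = KE_max:
V_s = KE_max/e = 1.5380 V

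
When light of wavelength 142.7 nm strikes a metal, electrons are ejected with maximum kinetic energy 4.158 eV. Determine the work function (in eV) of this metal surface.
4.53 eV

From Einstein's photoelectric equation: KE_max = hf - φ = hc/λ - φ

Rearranging for φ:
φ = hc/λ - KE_max

Calculate photon energy:
E_photon = hc/λ = 8.6885 eV

Therefore:
φ = 8.6885 - 4.158 = 4.53 eV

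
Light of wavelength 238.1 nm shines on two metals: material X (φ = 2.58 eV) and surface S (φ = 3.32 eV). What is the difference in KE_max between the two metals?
0.7400 eV

Using KE_max = hc/λ - φ for each metal:

Photon energy: E = hc/λ = 5.2072 eV

For material X (φ₁ = 2.58 eV):
KE₁ = E - φ₁ = 5.2072 - 2.58 = 2.6272 eV

For surface S (φ₂ = 3.32 eV):
KE₂ = E - φ₂ = 5.2072 - 3.32 = 1.8872 eV

Difference:
ΔKE = KE₁ - KE₂ = 2.6272 - 1.8872 = 0.7400 eV

Note: The difference equals the difference in work functions: 3.32 - 2.58 = 0.74 eV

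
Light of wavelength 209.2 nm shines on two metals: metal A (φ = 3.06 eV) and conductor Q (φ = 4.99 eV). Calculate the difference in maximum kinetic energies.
1.9300 eV

Using KE_max = hc/λ - φ for each metal:

Photon energy: E = hc/λ = 5.9266 eV

For metal A (φ₁ = 3.06 eV):
KE₁ = E - φ₁ = 5.9266 - 3.06 = 2.8666 eV

For conductor Q (φ₂ = 4.99 eV):
KE₂ = E - φ₂ = 5.9266 - 4.99 = 0.9366 eV

Difference:
ΔKE = KE₁ - KE₂ = 2.8666 - 0.9366 = 1.9300 eV

Note: The difference equals the difference in work functions: 4.99 - 3.06 = 1.93 eV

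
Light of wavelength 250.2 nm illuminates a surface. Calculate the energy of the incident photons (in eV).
4.9554 eV

Using E = hf = hc/λ:

E = hc/λ = (6.626×10⁻³⁴ J·s)(3×10⁸ m/s) / (250.2×10⁻⁹ m)
E = 4.9554 eV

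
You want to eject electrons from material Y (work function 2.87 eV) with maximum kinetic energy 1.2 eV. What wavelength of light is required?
304.63 nm

From Einstein's equation: KE_max = hc/λ - φ

Rearranging for λ:
hc/λ = KE_max + φ
λ = hc/(KE_max + φ)

Required photon energy:
E_photon = KE_max + φ = 1.2 + 2.87 = 4.07 eV

Required wavelength:
λ = hc/E_photon = (6.626×10⁻³⁴)(3×10⁸) / (4.07 × 1.602×10⁻¹⁹)
λ = 304.63 nm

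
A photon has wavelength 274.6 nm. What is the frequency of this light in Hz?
1.0917e+15 Hz

Using the wave equation: c = fλ

Solving for frequency:
f = c/λ = (3×10⁸ m/s) / (274.6×10⁻⁹ m)
f = 1.0917e+15 Hz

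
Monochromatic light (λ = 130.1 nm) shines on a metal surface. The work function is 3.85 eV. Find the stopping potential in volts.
5.6799 V

The stopping potential V_s satisfies: eV_s = KE_max

First, find KE_max using Einstein's equation:
E_photon = hc/λ = 9.5299 eV
KE_max = E_photon - φ = 9.5299 - 3.85 = 5.6799 eV

Since eV_s = KE_max:
V_s = KE_max/e = 5.6799 V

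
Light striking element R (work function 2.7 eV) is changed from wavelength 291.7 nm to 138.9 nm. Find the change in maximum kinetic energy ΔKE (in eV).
4.6757 eV

Using Einstein's equation: KE_max = hc/λ - φ

For λ₁ = 291.7 nm:
KE₁ = hc/λ₁ - φ = 4.2504 - 2.7 = 1.5504 eV

For λ₂ = 138.9 nm:
KE₂ = hc/λ₂ - φ = 8.9261 - 2.7 = 6.2261 eV

Change in KE:
ΔKE = KE₂ - KE₁ = 6.2261 - 1.5504 = 4.6757 eV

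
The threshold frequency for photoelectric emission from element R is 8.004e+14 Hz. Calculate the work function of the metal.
3.31 eV

At the threshold frequency, photon energy equals work function:
φ = hf₀

Calculating:
φ = (6.626×10⁻³⁴ J·s)(8.004e+14 Hz)
φ = 3.31 eV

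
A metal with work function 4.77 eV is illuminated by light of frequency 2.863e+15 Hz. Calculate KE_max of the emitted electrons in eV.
7.0704 eV

Using Einstein's photoelectric equation: KE_max = hf - φ

First, calculate the photon energy:
E_photon = hf = (6.626×10⁻³⁴ J·s)(2.863e+15 Hz)
E_photon = 11.8404 eV

Then, the maximum kinetic energy:
KE_max = E_photon - φ = 11.8404 eV - 4.77 eV = 7.0704 eV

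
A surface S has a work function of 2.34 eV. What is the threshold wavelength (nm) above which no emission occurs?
529.85 nm

The threshold wavelength is when the photon energy equals the work function:
hc/λ₀ = φ

Solving for λ₀:
λ₀ = hc/φ = (6.626×10⁻³⁴ J·s)(3×10⁸ m/s) / (2.34 eV × 1.602×10⁻¹⁹ J/eV)
λ₀ = 529.85 nm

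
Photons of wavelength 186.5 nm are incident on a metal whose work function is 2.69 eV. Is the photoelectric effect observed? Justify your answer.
Yes

For photoemission, the photon energy must exceed the work function.

Photon energy: E = hc/λ = 6.6479 eV
Work function: φ = 2.69 eV

Since E_photon (6.6479 eV) > φ (2.69 eV), photoemission WILL occur.
The threshold wavelength is λ₀ = hc/φ = 460.9 nm.
Since 186.5 nm < 460.9 nm, the light has sufficient energy.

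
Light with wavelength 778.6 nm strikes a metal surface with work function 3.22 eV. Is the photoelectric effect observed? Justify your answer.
No

For photoemission, the photon energy must exceed the work function.

Photon energy: E = hc/λ = 1.5924 eV
Work function: φ = 3.22 eV

Since E_photon (1.5924 eV) < φ (3.22 eV), photoemission will NOT occur.
The threshold wavelength is λ₀ = hc/φ = 385.0 nm.
Since 778.6 nm > 385.0 nm, the photons lack sufficient energy.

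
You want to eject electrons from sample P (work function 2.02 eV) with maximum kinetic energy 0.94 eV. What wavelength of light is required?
418.87 nm

From Einstein's equation: KE_max = hc/λ - φ

Rearranging for λ:
hc/λ = KE_max + φ
λ = hc/(KE_max + φ)

Required photon energy:
E_photon = KE_max + φ = 0.94 + 2.02 = 2.96 eV

Required wavelength:
λ = hc/E_photon = (6.626×10⁻³⁴)(3×10⁸) / (2.96 × 1.602×10⁻¹⁹)
λ = 418.87 nm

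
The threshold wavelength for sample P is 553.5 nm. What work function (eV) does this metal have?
2.24 eV

At the threshold wavelength, photon energy equals work function:
φ = hc/λ₀

Calculating:
φ = (6.626×10⁻³⁴ J·s)(3×10⁸ m/s) / (553.5×10⁻⁹ m)
φ = 2.24 eV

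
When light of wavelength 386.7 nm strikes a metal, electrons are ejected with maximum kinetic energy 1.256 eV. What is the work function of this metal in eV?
1.95 eV

From Einstein's photoelectric equation: KE_max = hf - φ = hc/λ - φ

Rearranging for φ:
φ = hc/λ - KE_max

Calculate photon energy:
E_photon = hc/λ = 3.2062 eV

Therefore:
φ = 3.2062 - 1.256 = 1.95 eV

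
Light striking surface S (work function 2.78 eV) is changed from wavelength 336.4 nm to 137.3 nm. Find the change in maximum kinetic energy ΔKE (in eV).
5.3445 eV

Using Einstein's equation: KE_max = hc/λ - φ

For λ₁ = 336.4 nm:
KE₁ = hc/λ₁ - φ = 3.6856 - 2.78 = 0.9056 eV

For λ₂ = 137.3 nm:
KE₂ = hc/λ₂ - φ = 9.0302 - 2.78 = 6.2502 eV

Change in KE:
ΔKE = KE₂ - KE₁ = 6.2502 - 0.9056 = 5.3445 eV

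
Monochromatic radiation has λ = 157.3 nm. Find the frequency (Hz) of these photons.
1.9059e+15 Hz

Using the wave equation: c = fλ

Solving for frequency:
f = c/λ = (3×10⁸ m/s) / (157.3×10⁻⁹ m)
f = 1.9059e+15 Hz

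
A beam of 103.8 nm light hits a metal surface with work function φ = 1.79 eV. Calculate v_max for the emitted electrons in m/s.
1.8900e+06 m/s

First, find the maximum kinetic energy:
E_photon = hc/λ = 11.9445 eV
KE_max = E_photon - φ = 11.9445 - 1.79 = 10.1545 eV

Convert to Joules: KE_max = 10.1545 × 1.602×10⁻¹⁹ J = 1.6269e-18 J

Then use KE = ½mv² to find velocity:
v = √(2·KE/m) = √(2 × 1.6269e-18 J / 9.109e-31 kg)
v = 1.8900e+06 m/s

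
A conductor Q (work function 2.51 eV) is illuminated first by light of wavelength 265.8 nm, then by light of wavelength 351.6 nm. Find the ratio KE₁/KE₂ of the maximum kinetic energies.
2.1200

Using Einstein's equation: KE_max = hc/λ - φ

For λ₁ = 265.8 nm:
E₁ = hc/λ₁ = 4.6646 eV
KE₁ = E₁ - φ = 4.6646 - 2.51 = 2.1546 eV

For λ₂ = 351.6 nm:
E₂ = hc/λ₂ = 3.5263 eV
KE₂ = E₂ - φ = 3.5263 - 2.51 = 1.0163 eV

Ratio: KE₁/KE₂ = 2.1546/1.0163 = 2.1200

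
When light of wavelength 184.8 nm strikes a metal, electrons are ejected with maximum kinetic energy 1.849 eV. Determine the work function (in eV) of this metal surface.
4.86 eV

From Einstein's photoelectric equation: KE_max = hf - φ = hc/λ - φ

Rearranging for φ:
φ = hc/λ - KE_max

Calculate photon energy:
E_photon = hc/λ = 6.7091 eV

Therefore:
φ = 6.7091 - 1.849 = 4.86 eV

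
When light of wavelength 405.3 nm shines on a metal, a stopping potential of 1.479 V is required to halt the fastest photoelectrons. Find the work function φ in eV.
1.58 eV

The stopping potential gives the maximum kinetic energy: KE_max = eV_s = 1.479 eV

From Einstein's photoelectric equation: KE_max = hc/λ - φ
Rearranging: φ = hc/λ - KE_max

Calculate photon energy:
E_photon = hc/λ = (6.626×10⁻³⁴ J·s)(3×10⁸ m/s) / (405.3×10⁻⁹ m) = 3.0591 eV

Therefore:
φ = 3.0591 - 1.479 = 1.58 eV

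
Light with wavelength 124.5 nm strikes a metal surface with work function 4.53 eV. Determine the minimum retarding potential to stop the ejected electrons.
5.4286 V

The stopping potential V_s satisfies: eV_s = KE_max

First, find KE_max using Einstein's equation:
E_photon = hc/λ = 9.9586 eV
KE_max = E_photon - φ = 9.9586 - 4.53 = 5.4286 eV

Since eV_s = KE_max:
V_s = KE_max/e = 5.4286 V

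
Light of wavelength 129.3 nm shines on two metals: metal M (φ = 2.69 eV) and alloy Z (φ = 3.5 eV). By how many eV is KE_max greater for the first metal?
0.8100 eV

Using KE_max = hc/λ - φ for each metal:

Photon energy: E = hc/λ = 9.5889 eV

For metal M (φ₁ = 2.69 eV):
KE₁ = E - φ₁ = 9.5889 - 2.69 = 6.8989 eV

For alloy Z (φ₂ = 3.5 eV):
KE₂ = E - φ₂ = 9.5889 - 3.5 = 6.0889 eV

Difference:
ΔKE = KE₁ - KE₂ = 6.8989 - 6.0889 = 0.8100 eV

Note: The difference equals the difference in work functions: 3.5 - 2.69 = 0.81 eV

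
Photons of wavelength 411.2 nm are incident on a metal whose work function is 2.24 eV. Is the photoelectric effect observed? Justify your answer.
Yes

For photoemission, the photon energy must exceed the work function.

Photon energy: E = hc/λ = 3.0152 eV
Work function: φ = 2.24 eV

Since E_photon (3.0152 eV) > φ (2.24 eV), photoemission WILL occur.
The threshold wavelength is λ₀ = hc/φ = 553.5 nm.
Since 411.2 nm < 553.5 nm, the light has sufficient energy.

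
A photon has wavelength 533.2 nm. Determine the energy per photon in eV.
2.3253 eV

Using E = hf = hc/λ:

E = hc/λ = (6.626×10⁻³⁴ J·s)(3×10⁸ m/s) / (533.2×10⁻⁹ m)
E = 2.3253 eV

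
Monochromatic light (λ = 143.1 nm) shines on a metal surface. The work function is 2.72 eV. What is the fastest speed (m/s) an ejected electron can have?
1.4460e+06 m/s

First, find the maximum kinetic energy:
E_photon = hc/λ = 8.6642 eV
KE_max = E_photon - φ = 8.6642 - 2.72 = 5.9442 eV

Convert to Joules: KE_max = 5.9442 × 1.602×10⁻¹⁹ J = 9.5236e-19 J

Then use KE = ½mv² to find velocity:
v = √(2·KE/m) = √(2 × 9.5236e-19 J / 9.109e-31 kg)
v = 1.4460e+06 m/s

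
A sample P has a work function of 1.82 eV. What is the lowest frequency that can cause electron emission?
4.4007e+14 Hz

The threshold frequency is when the photon energy equals the work function:
hf₀ = φ

Solving for f₀:
f₀ = φ/h = (1.82 eV × 1.602×10⁻¹⁹ J/eV) / (6.626×10⁻³⁴ J·s)
f₀ = 4.4007e+14 Hz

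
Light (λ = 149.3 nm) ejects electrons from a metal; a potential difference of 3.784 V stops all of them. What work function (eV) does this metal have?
4.52 eV

The stopping potential gives the maximum kinetic energy: KE_max = eV_s = 3.784 eV

From Einstein's photoelectric equation: KE_max = hc/λ - φ
Rearranging: φ = hc/λ - KE_max

Calculate photon energy:
E_photon = hc/λ = (6.626×10⁻³⁴ J·s)(3×10⁸ m/s) / (149.3×10⁻⁹ m) = 8.3044 eV

Therefore:
φ = 8.3044 - 3.784 = 4.52 eV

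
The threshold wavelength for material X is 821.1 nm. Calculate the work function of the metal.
1.51 eV

At the threshold wavelength, photon energy equals work function:
φ = hc/λ₀

Calculating:
φ = (6.626×10⁻³⁴ J·s)(3×10⁸ m/s) / (821.1×10⁻⁹ m)
φ = 1.51 eV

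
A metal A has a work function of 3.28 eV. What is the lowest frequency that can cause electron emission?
7.9310e+14 Hz

The threshold frequency is when the photon energy equals the work function:
hf₀ = φ

Solving for f₀:
f₀ = φ/h = (3.28 eV × 1.602×10⁻¹⁹ J/eV) / (6.626×10⁻³⁴ J·s)
f₀ = 7.9310e+14 Hz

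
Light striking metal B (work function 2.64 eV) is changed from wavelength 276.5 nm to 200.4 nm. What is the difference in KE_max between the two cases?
1.7028 eV

Using Einstein's equation: KE_max = hc/λ - φ

For λ₁ = 276.5 nm:
KE₁ = hc/λ₁ - φ = 4.4841 - 2.64 = 1.8441 eV

For λ₂ = 200.4 nm:
KE₂ = hc/λ₂ - φ = 6.1868 - 2.64 = 3.5468 eV

Change in KE:
ΔKE = KE₂ - KE₁ = 3.5468 - 1.8441 = 1.7028 eV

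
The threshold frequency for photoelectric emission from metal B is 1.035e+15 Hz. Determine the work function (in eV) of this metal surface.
4.28 eV

At the threshold frequency, photon energy equals work function:
φ = hf₀

Calculating:
φ = (6.626×10⁻³⁴ J·s)(1.035e+15 Hz)
φ = 4.28 eV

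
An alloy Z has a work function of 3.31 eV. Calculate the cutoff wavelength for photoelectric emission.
374.57 nm

The threshold wavelength is when the photon energy equals the work function:
hc/λ₀ = φ

Solving for λ₀:
λ₀ = hc/φ = (6.626×10⁻³⁴ J·s)(3×10⁸ m/s) / (3.31 eV × 1.602×10⁻¹⁹ J/eV)
λ₀ = 374.57 nm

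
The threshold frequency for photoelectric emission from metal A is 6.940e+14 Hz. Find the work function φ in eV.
2.87 eV

At the threshold frequency, photon energy equals work function:
φ = hf₀

Calculating:
φ = (6.626×10⁻³⁴ J·s)(6.940e+14 Hz)
φ = 2.87 eV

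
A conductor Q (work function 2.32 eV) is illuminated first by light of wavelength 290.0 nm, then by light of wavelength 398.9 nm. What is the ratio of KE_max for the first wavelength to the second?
2.4809

Using Einstein's equation: KE_max = hc/λ - φ

For λ₁ = 290.0 nm:
E₁ = hc/λ₁ = 4.2753 eV
KE₁ = E₁ - φ = 4.2753 - 2.32 = 1.9553 eV

For λ₂ = 398.9 nm:
E₂ = hc/λ₂ = 3.1082 eV
KE₂ = E₂ - φ = 3.1082 - 2.32 = 0.7882 eV

Ratio: KE₁/KE₂ = 1.9553/0.7882 = 2.4809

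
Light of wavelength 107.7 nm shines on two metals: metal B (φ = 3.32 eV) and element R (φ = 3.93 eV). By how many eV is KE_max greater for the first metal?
0.6100 eV

Using KE_max = hc/λ - φ for each metal:

Photon energy: E = hc/λ = 11.5120 eV

For metal B (φ₁ = 3.32 eV):
KE₁ = E - φ₁ = 11.5120 - 3.32 = 8.1920 eV

For element R (φ₂ = 3.93 eV):
KE₂ = E - φ₂ = 11.5120 - 3.93 = 7.5820 eV

Difference:
ΔKE = KE₁ - KE₂ = 8.1920 - 7.5820 = 0.6100 eV

Note: The difference equals the difference in work functions: 3.93 - 3.32 = 0.61 eV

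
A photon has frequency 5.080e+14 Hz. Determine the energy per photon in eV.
2.1009 eV

Using E = hf:

E = hf = (6.626×10⁻³⁴ J·s)(5.080e+14 Hz)
E = 2.1009 eV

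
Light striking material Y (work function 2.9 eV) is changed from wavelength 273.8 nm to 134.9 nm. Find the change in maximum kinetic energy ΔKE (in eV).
4.6625 eV

Using Einstein's equation: KE_max = hc/λ - φ

For λ₁ = 273.8 nm:
KE₁ = hc/λ₁ - φ = 4.5283 - 2.9 = 1.6283 eV

For λ₂ = 134.9 nm:
KE₂ = hc/λ₂ - φ = 9.1908 - 2.9 = 6.2908 eV

Change in KE:
ΔKE = KE₂ - KE₁ = 6.2908 - 1.6283 = 4.6625 eV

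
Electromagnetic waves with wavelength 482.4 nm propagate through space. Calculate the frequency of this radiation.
6.2146e+14 Hz

Using the wave equation: c = fλ

Solving for frequency:
f = c/λ = (3×10⁸ m/s) / (482.4×10⁻⁹ m)
f = 6.2146e+14 Hz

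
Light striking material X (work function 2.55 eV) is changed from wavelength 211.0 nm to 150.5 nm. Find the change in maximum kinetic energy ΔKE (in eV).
2.3621 eV

Using Einstein's equation: KE_max = hc/λ - φ

For λ₁ = 211.0 nm:
KE₁ = hc/λ₁ - φ = 5.8760 - 2.55 = 3.3260 eV

For λ₂ = 150.5 nm:
KE₂ = hc/λ₂ - φ = 8.2382 - 2.55 = 5.6882 eV

Change in KE:
ΔKE = KE₂ - KE₁ = 5.6882 - 3.3260 = 2.3621 eV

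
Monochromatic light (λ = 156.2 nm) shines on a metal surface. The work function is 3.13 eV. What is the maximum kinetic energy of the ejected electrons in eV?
4.8075 eV

Using Einstein's photoelectric equation: KE_max = hf - φ = hc/λ - φ

First, calculate the photon energy:
E_photon = hc/λ = (6.626×10⁻³⁴ J·s)(3×10⁸ m/s) / (156.2×10⁻⁹ m)
E_photon = 7.9375 eV

Then, the maximum kinetic energy:
KE_max = E_photon - φ = 7.9375 eV - 3.13 eV = 4.8075 eV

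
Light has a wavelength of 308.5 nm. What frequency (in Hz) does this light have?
9.7177e+14 Hz

Using the wave equation: c = fλ

Solving for frequency:
f = c/λ = (3×10⁸ m/s) / (308.5×10⁻⁹ m)
f = 9.7177e+14 Hz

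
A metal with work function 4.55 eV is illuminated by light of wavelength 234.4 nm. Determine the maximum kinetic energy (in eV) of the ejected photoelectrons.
0.7394 eV

Using Einstein's photoelectric equation: KE_max = hf - φ = hc/λ - φ

First, calculate the photon energy:
E_photon = hc/λ = (6.626×10⁻³⁴ J·s)(3×10⁸ m/s) / (234.4×10⁻⁹ m)
E_photon = 5.2894 eV

Then, the maximum kinetic energy:
KE_max = E_photon - φ = 5.2894 eV - 4.55 eV = 0.7394 eV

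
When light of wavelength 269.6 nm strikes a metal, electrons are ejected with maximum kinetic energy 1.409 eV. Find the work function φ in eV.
3.19 eV

From Einstein's photoelectric equation: KE_max = hf - φ = hc/λ - φ

Rearranging for φ:
φ = hc/λ - KE_max

Calculate photon energy:
E_photon = hc/λ = 4.5988 eV

Therefore:
φ = 4.5988 - 1.409 = 3.19 eV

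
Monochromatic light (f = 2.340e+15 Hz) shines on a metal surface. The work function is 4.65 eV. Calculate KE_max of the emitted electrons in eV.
5.0275 eV

Using Einstein's photoelectric equation: KE_max = hf - φ

First, calculate the photon energy:
E_photon = hf = (6.626×10⁻³⁴ J·s)(2.340e+15 Hz)
E_photon = 9.6775 eV

Then, the maximum kinetic energy:
KE_max = E_photon - φ = 9.6775 eV - 4.65 eV = 5.0275 eV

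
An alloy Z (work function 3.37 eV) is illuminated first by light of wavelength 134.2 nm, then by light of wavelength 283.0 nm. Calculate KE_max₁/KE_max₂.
5.8045

Using Einstein's equation: KE_max = hc/λ - φ

For λ₁ = 134.2 nm:
E₁ = hc/λ₁ = 9.2388 eV
KE₁ = E₁ - φ = 9.2388 - 3.37 = 5.8688 eV

For λ₂ = 283.0 nm:
E₂ = hc/λ₂ = 4.3811 eV
KE₂ = E₂ - φ = 4.3811 - 3.37 = 1.0111 eV

Ratio: KE₁/KE₂ = 5.8688/1.0111 = 5.8045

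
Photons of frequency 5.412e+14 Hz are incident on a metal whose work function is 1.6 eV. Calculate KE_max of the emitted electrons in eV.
0.6382 eV

Using Einstein's photoelectric equation: KE_max = hf - φ

First, calculate the photon energy:
E_photon = hf = (6.626×10⁻³⁴ J·s)(5.412e+14 Hz)
E_photon = 2.2382 eV

Then, the maximum kinetic energy:
KE_max = E_photon - φ = 2.2382 eV - 1.6 eV = 0.6382 eV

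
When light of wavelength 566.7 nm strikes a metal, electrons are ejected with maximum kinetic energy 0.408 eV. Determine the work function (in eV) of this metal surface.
1.78 eV

From Einstein's photoelectric equation: KE_max = hf - φ = hc/λ - φ

Rearranging for φ:
φ = hc/λ - KE_max

Calculate photon energy:
E_photon = hc/λ = 2.1878 eV

Therefore:
φ = 2.1878 - 0.408 = 1.78 eV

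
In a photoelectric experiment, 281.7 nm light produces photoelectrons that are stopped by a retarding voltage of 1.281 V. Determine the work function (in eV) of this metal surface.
3.12 eV

The stopping potential gives the maximum kinetic energy: KE_max = eV_s = 1.281 eV

From Einstein's photoelectric equation: KE_max = hc/λ - φ
Rearranging: φ = hc/λ - KE_max

Calculate photon energy:
E_photon = hc/λ = (6.626×10⁻³⁴ J·s)(3×10⁸ m/s) / (281.7×10⁻⁹ m) = 4.4013 eV

Therefore:
φ = 4.4013 - 1.281 = 3.12 eV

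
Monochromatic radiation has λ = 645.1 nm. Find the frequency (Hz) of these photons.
4.6472e+14 Hz

Using the wave equation: c = fλ

Solving for frequency:
f = c/λ = (3×10⁸ m/s) / (645.1×10⁻⁹ m)
f = 4.6472e+14 Hz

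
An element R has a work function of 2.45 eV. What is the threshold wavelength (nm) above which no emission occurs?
506.06 nm

The threshold wavelength is when the photon energy equals the work function:
hc/λ₀ = φ

Solving for λ₀:
λ₀ = hc/φ = (6.626×10⁻³⁴ J·s)(3×10⁸ m/s) / (2.45 eV × 1.602×10⁻¹⁹ J/eV)
λ₀ = 506.06 nm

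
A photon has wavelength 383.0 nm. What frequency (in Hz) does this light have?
7.8275e+14 Hz

Using the wave equation: c = fλ

Solving for frequency:
f = c/λ = (3×10⁸ m/s) / (383.0×10⁻⁹ m)
f = 7.8275e+14 Hz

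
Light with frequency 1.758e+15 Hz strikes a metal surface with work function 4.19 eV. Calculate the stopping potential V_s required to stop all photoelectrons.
3.0805 V

The stopping potential V_s satisfies: eV_s = KE_max

First, find KE_max using Einstein's equation:
E_photon = hf = (6.626×10⁻³⁴ J·s)(1.758e+15 Hz) = 7.2705 eV
KE_max = E_photon - φ = 7.2705 - 4.19 = 3.0805 eV

Since eV_s = KE_max:
V_s = KE_max/e = 3.0805 V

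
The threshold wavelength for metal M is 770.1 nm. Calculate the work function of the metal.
1.61 eV

At the threshold wavelength, photon energy equals work function:
φ = hc/λ₀

Calculating:
φ = (6.626×10⁻³⁴ J·s)(3×10⁸ m/s) / (770.1×10⁻⁹ m)
φ = 1.61 eV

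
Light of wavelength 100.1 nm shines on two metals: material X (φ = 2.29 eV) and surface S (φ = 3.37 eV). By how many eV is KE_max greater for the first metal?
1.0800 eV

Using KE_max = hc/λ - φ for each metal:

Photon energy: E = hc/λ = 12.3860 eV

For material X (φ₁ = 2.29 eV):
KE₁ = E - φ₁ = 12.3860 - 2.29 = 10.0960 eV

For surface S (φ₂ = 3.37 eV):
KE₂ = E - φ₂ = 12.3860 - 3.37 = 9.0160 eV

Difference:
ΔKE = KE₁ - KE₂ = 10.0960 - 9.0160 = 1.0800 eV

Note: The difference equals the difference in work functions: 3.37 - 2.29 = 1.08 eV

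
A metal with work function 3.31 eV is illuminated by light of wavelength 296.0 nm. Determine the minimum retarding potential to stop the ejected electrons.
0.8787 V

The stopping potential V_s satisfies: eV_s = KE_max

First, find KE_max using Einstein's equation:
E_photon = hc/λ = 4.1887 eV
KE_max = E_photon - φ = 4.1887 - 3.31 = 0.8787 eV

Since eV_s = KE_max:
V_s = KE_max/e = 0.8787 V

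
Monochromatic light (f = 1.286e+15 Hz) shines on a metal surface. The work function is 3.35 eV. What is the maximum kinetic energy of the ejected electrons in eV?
1.9685 eV

Using Einstein's photoelectric equation: KE_max = hf - φ

First, calculate the photon energy:
E_photon = hf = (6.626×10⁻³⁴ J·s)(1.286e+15 Hz)
E_photon = 5.3185 eV

Then, the maximum kinetic energy:
KE_max = E_photon - φ = 5.3185 eV - 3.35 eV = 1.9685 eV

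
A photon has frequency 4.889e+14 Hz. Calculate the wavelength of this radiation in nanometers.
613.20 nm

Using the wave equation: c = fλ

Solving for wavelength:
λ = c/f = (3×10⁸ m/s) / (4.889e+14 Hz)
λ = 613.20 nm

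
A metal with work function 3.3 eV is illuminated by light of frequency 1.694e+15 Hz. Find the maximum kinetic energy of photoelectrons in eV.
3.7058 eV

Using Einstein's photoelectric equation: KE_max = hf - φ

First, calculate the photon energy:
E_photon = hf = (6.626×10⁻³⁴ J·s)(1.694e+15 Hz)
E_photon = 7.0058 eV

Then, the maximum kinetic energy:
KE_max = E_photon - φ = 7.0058 eV - 3.3 eV = 3.7058 eV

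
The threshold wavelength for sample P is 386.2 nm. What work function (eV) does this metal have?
3.21 eV

At the threshold wavelength, photon energy equals work function:
φ = hc/λ₀

Calculating:
φ = (6.626×10⁻³⁴ J·s)(3×10⁸ m/s) / (386.2×10⁻⁹ m)
φ = 3.21 eV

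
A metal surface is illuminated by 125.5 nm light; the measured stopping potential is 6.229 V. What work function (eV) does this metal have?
3.65 eV

The stopping potential gives the maximum kinetic energy: KE_max = eV_s = 6.229 eV

From Einstein's photoelectric equation: KE_max = hc/λ - φ
Rearranging: φ = hc/λ - KE_max

Calculate photon energy:
E_photon = hc/λ = (6.626×10⁻³⁴ J·s)(3×10⁸ m/s) / (125.5×10⁻⁹ m) = 9.8792 eV

Therefore:
φ = 9.8792 - 6.229 = 3.65 eV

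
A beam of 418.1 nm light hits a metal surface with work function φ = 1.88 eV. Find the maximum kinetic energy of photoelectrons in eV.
1.0854 eV

Using Einstein's photoelectric equation: KE_max = hf - φ = hc/λ - φ

First, calculate the photon energy:
E_photon = hc/λ = (6.626×10⁻³⁴ J·s)(3×10⁸ m/s) / (418.1×10⁻⁹ m)
E_photon = 2.9654 eV

Then, the maximum kinetic energy:
KE_max = E_photon - φ = 2.9654 eV - 1.88 eV = 1.0854 eV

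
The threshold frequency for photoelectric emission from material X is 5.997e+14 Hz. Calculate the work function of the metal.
2.48 eV

At the threshold frequency, photon energy equals work function:
φ = hf₀

Calculating:
φ = (6.626×10⁻³⁴ J·s)(5.997e+14 Hz)
φ = 2.48 eV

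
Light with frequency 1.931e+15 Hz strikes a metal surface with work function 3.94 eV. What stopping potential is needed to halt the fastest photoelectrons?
4.0460 V

The stopping potential V_s satisfies: eV_s = KE_max

First, find KE_max using Einstein's equation:
E_photon = hf = (6.626×10⁻³⁴ J·s)(1.931e+15 Hz) = 7.9860 eV
KE_max = E_photon - φ = 7.9860 - 3.94 = 4.0460 eV

Since eV_s = KE_max:
V_s = KE_max/e = 4.0460 V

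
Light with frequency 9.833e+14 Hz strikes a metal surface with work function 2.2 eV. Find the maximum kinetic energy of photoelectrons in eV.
1.8666 eV

Using Einstein's photoelectric equation: KE_max = hf - φ

First, calculate the photon energy:
E_photon = hf = (6.626×10⁻³⁴ J·s)(9.833e+14 Hz)
E_photon = 4.0666 eV

Then, the maximum kinetic energy:
KE_max = E_photon - φ = 4.0666 eV - 2.2 eV = 1.8666 eV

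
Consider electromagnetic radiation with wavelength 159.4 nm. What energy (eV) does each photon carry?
7.7782 eV

Using E = hf = hc/λ:

E = hc/λ = (6.626×10⁻³⁴ J·s)(3×10⁸ m/s) / (159.4×10⁻⁹ m)
E = 7.7782 eV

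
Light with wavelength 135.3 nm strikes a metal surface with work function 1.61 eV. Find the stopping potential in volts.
7.5537 V

The stopping potential V_s satisfies: eV_s = KE_max

First, find KE_max using Einstein's equation:
E_photon = hc/λ = 9.1637 eV
KE_max = E_photon - φ = 9.1637 - 1.61 = 7.5537 eV

Since eV_s = KE_max:
V_s = KE_max/e = 7.5537 V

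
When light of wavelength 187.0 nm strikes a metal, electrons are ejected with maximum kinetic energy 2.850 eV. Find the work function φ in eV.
3.78 eV

From Einstein's photoelectric equation: KE_max = hf - φ = hc/λ - φ

Rearranging for φ:
φ = hc/λ - KE_max

Calculate photon energy:
E_photon = hc/λ = 6.6302 eV

Therefore:
φ = 6.6302 - 2.850 = 3.78 eV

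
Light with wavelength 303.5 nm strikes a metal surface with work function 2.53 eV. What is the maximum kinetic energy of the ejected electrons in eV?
1.5551 eV

Using Einstein's photoelectric equation: KE_max = hf - φ = hc/λ - φ

First, calculate the photon energy:
E_photon = hc/λ = (6.626×10⁻³⁴ J·s)(3×10⁸ m/s) / (303.5×10⁻⁹ m)
E_photon = 4.0851 eV

Then, the maximum kinetic energy:
KE_max = E_photon - φ = 4.0851 eV - 2.53 eV = 1.5551 eV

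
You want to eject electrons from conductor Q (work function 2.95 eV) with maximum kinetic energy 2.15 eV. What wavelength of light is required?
243.11 nm

From Einstein's equation: KE_max = hc/λ - φ

Rearranging for λ:
hc/λ = KE_max + φ
λ = hc/(KE_max + φ)

Required photon energy:
E_photon = KE_max + φ = 2.15 + 2.95 = 5.10 eV

Required wavelength:
λ = hc/E_photon = (6.626×10⁻³⁴)(3×10⁸) / (5.10 × 1.602×10⁻¹⁹)
λ = 243.11 nm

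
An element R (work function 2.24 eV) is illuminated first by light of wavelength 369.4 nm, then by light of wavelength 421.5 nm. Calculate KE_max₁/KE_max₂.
1.5914

Using Einstein's equation: KE_max = hc/λ - φ

For λ₁ = 369.4 nm:
E₁ = hc/λ₁ = 3.3564 eV
KE₁ = E₁ - φ = 3.3564 - 2.24 = 1.1164 eV

For λ₂ = 421.5 nm:
E₂ = hc/λ₂ = 2.9415 eV
KE₂ = E₂ - φ = 2.9415 - 2.24 = 0.7015 eV

Ratio: KE₁/KE₂ = 1.1164/0.7015 = 1.5914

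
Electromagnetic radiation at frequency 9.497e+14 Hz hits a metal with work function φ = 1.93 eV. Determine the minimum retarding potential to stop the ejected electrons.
1.9976 V

The stopping potential V_s satisfies: eV_s = KE_max

First, find KE_max using Einstein's equation:
E_photon = hf = (6.626×10⁻³⁴ J·s)(9.497e+14 Hz) = 3.9276 eV
KE_max = E_photon - φ = 3.9276 - 1.93 = 1.9976 eV

Since eV_s = KE_max:
V_s = KE_max/e = 1.9976 V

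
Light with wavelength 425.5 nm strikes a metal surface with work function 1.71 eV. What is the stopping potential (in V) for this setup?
1.2038 V

The stopping potential V_s satisfies: eV_s = KE_max

First, find KE_max using Einstein's equation:
E_photon = hc/λ = 2.9138 eV
KE_max = E_photon - φ = 2.9138 - 1.71 = 1.2038 eV

Since eV_s = KE_max:
V_s = KE_max/e = 1.2038 V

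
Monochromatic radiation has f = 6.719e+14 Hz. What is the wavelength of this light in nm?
446.19 nm

Using the wave equation: c = fλ

Solving for wavelength:
λ = c/f = (3×10⁸ m/s) / (6.719e+14 Hz)
λ = 446.19 nm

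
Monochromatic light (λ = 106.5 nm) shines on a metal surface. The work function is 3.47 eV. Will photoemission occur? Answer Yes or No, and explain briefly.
Yes

For photoemission, the photon energy must exceed the work function.

Photon energy: E = hc/λ = 11.6417 eV
Work function: φ = 3.47 eV

Since E_photon (11.6417 eV) > φ (3.47 eV), photoemission WILL occur.
The threshold wavelength is λ₀ = hc/φ = 357.3 nm.
Since 106.5 nm < 357.3 nm, the light has sufficient energy.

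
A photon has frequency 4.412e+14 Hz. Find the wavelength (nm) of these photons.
679.49 nm

Using the wave equation: c = fλ

Solving for wavelength:
λ = c/f = (3×10⁸ m/s) / (4.412e+14 Hz)
λ = 679.49 nm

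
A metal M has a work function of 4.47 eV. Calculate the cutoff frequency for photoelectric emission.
1.0808e+15 Hz

The threshold frequency is when the photon energy equals the work function:
hf₀ = φ

Solving for f₀:
f₀ = φ/h = (4.47 eV × 1.602×10⁻¹⁹ J/eV) / (6.626×10⁻³⁴ J·s)
f₀ = 1.0808e+15 Hz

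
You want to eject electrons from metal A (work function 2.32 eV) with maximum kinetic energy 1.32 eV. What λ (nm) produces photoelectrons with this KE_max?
340.62 nm

From Einstein's equation: KE_max = hc/λ - φ

Rearranging for λ:
hc/λ = KE_max + φ
λ = hc/(KE_max + φ)

Required photon energy:
E_photon = KE_max + φ = 1.32 + 2.32 = 3.64 eV

Required wavelength:
λ = hc/E_photon = (6.626×10⁻³⁴)(3×10⁸) / (3.64 × 1.602×10⁻¹⁹)
λ = 340.62 nm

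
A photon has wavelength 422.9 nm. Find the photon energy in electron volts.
2.9318 eV

Using E = hf = hc/λ:

E = hc/λ = (6.626×10⁻³⁴ J·s)(3×10⁸ m/s) / (422.9×10⁻⁹ m)
E = 2.9318 eV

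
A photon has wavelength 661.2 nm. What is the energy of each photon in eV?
1.8751 eV

Using E = hf = hc/λ:

E = hc/λ = (6.626×10⁻³⁴ J·s)(3×10⁸ m/s) / (661.2×10⁻⁹ m)
E = 1.8751 eV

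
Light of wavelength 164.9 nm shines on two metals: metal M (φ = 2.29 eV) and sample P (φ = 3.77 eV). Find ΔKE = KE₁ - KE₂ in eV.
1.4800 eV

Using KE_max = hc/λ - φ for each metal:

Photon energy: E = hc/λ = 7.5188 eV

For metal M (φ₁ = 2.29 eV):
KE₁ = E - φ₁ = 7.5188 - 2.29 = 5.2288 eV

For sample P (φ₂ = 3.77 eV):
KE₂ = E - φ₂ = 7.5188 - 3.77 = 3.7488 eV

Difference:
ΔKE = KE₁ - KE₂ = 5.2288 - 3.7488 = 1.4800 eV

Note: The difference equals the difference in work functions: 3.77 - 2.29 = 1.48 eV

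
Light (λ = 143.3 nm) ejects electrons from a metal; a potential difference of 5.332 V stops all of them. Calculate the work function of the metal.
3.32 eV

The stopping potential gives the maximum kinetic energy: KE_max = eV_s = 5.332 eV

From Einstein's photoelectric equation: KE_max = hc/λ - φ
Rearranging: φ = hc/λ - KE_max

Calculate photon energy:
E_photon = hc/λ = (6.626×10⁻³⁴ J·s)(3×10⁸ m/s) / (143.3×10⁻⁹ m) = 8.6521 eV

Therefore:
φ = 8.6521 - 5.332 = 3.32 eV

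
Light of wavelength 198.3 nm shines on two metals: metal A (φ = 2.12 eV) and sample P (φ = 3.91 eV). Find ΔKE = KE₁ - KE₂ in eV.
1.7900 eV

Using KE_max = hc/λ - φ for each metal:

Photon energy: E = hc/λ = 6.2524 eV

For metal A (φ₁ = 2.12 eV):
KE₁ = E - φ₁ = 6.2524 - 2.12 = 4.1324 eV

For sample P (φ₂ = 3.91 eV):
KE₂ = E - φ₂ = 6.2524 - 3.91 = 2.3424 eV

Difference:
ΔKE = KE₁ - KE₂ = 4.1324 - 2.3424 = 1.7900 eV

Note: The difference equals the difference in work functions: 3.91 - 2.12 = 1.79 eV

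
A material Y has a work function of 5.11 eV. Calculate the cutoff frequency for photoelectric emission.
1.2356e+15 Hz

The threshold frequency is when the photon energy equals the work function:
hf₀ = φ

Solving for f₀:
f₀ = φ/h = (5.11 eV × 1.602×10⁻¹⁹ J/eV) / (6.626×10⁻³⁴ J·s)
f₀ = 1.2356e+15 Hz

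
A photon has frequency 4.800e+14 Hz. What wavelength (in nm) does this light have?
624.57 nm

Using the wave equation: c = fλ

Solving for wavelength:
λ = c/f = (3×10⁸ m/s) / (4.800e+14 Hz)
λ = 624.57 nm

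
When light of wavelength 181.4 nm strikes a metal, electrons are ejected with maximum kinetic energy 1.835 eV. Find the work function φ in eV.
5.00 eV

From Einstein's photoelectric equation: KE_max = hf - φ = hc/λ - φ

Rearranging for φ:
φ = hc/λ - KE_max

Calculate photon energy:
E_photon = hc/λ = 6.8349 eV

Therefore:
φ = 6.8349 - 1.835 = 5.00 eV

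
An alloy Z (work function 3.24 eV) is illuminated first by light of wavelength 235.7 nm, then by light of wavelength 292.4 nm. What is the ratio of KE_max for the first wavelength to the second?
2.0198

Using Einstein's equation: KE_max = hc/λ - φ

For λ₁ = 235.7 nm:
E₁ = hc/λ₁ = 5.2603 eV
KE₁ = E₁ - φ = 5.2603 - 3.24 = 2.0203 eV

For λ₂ = 292.4 nm:
E₂ = hc/λ₂ = 4.2402 eV
KE₂ = E₂ - φ = 4.2402 - 3.24 = 1.0002 eV

Ratio: KE₁/KE₂ = 2.0203/1.0002 = 2.0198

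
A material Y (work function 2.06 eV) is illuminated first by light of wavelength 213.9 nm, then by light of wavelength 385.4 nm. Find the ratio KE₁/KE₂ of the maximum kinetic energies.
3.2293

Using Einstein's equation: KE_max = hc/λ - φ

For λ₁ = 213.9 nm:
E₁ = hc/λ₁ = 5.7964 eV
KE₁ = E₁ - φ = 5.7964 - 2.06 = 3.7364 eV

For λ₂ = 385.4 nm:
E₂ = hc/λ₂ = 3.2170 eV
KE₂ = E₂ - φ = 3.2170 - 2.06 = 1.1570 eV

Ratio: KE₁/KE₂ = 3.7364/1.1570 = 3.2293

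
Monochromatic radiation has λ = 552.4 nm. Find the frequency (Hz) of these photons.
5.4271e+14 Hz

Using the wave equation: c = fλ

Solving for frequency:
f = c/λ = (3×10⁸ m/s) / (552.4×10⁻⁹ m)
f = 5.4271e+14 Hz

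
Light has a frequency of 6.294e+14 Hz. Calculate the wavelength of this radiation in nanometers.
476.31 nm

Using the wave equation: c = fλ

Solving for wavelength:
λ = c/f = (3×10⁸ m/s) / (6.294e+14 Hz)
λ = 476.31 nm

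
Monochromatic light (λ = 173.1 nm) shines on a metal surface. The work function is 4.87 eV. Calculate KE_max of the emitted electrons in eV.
2.2926 eV

Using Einstein's photoelectric equation: KE_max = hf - φ = hc/λ - φ

First, calculate the photon energy:
E_photon = hc/λ = (6.626×10⁻³⁴ J·s)(3×10⁸ m/s) / (173.1×10⁻⁹ m)
E_photon = 7.1626 eV

Then, the maximum kinetic energy:
KE_max = E_photon - φ = 7.1626 eV - 4.87 eV = 2.2926 eV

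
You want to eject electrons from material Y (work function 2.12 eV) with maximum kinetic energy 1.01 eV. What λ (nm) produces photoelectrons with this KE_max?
396.12 nm

From Einstein's equation: KE_max = hc/λ - φ

Rearranging for λ:
hc/λ = KE_max + φ
λ = hc/(KE_max + φ)

Required photon energy:
E_photon = KE_max + φ = 1.01 + 2.12 = 3.13 eV

Required wavelength:
λ = hc/E_photon = (6.626×10⁻³⁴)(3×10⁸) / (3.13 × 1.602×10⁻¹⁹)
λ = 396.12 nm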